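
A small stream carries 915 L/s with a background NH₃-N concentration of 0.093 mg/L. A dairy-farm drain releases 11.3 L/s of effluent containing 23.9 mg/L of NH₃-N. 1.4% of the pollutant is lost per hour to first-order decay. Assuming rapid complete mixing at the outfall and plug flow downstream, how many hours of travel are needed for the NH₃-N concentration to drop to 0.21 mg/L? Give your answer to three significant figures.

Mass balance: C = (915.0·0.09300 + 11.30·23.90) / 926.3 = 355.2/926.3 = 0.3834 mg/L.
1.4%/h lost → k = −ln(1 − 0.014) = 0.01410 h⁻¹.
0.3834·exp(−k·t) = 0.21 → t = ln(0.3834/0.21)/k = 153700 s = 42.70 h.

42.7 h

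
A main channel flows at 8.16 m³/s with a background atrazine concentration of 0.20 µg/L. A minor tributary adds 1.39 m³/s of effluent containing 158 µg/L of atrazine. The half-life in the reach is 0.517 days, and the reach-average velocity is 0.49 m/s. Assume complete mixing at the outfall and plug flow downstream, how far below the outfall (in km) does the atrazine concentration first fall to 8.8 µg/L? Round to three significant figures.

30.6 km

Flow-weighted average: C = (8.160·0.2000 + 1.390·158.0) / 9.550 = 221.3/9.550 = 23.17 µg/L.
Half-life 0.517 d → k = ln 2 / 0.517 = 1.341 d⁻¹.
Set 23.17·exp(−k·t) = 8.8 → t = ln(23.17/8.8)/k = 62380 s = 17.33 h.
Distance = v·t = 0.49·62380 = 30570 m = 30.57 km.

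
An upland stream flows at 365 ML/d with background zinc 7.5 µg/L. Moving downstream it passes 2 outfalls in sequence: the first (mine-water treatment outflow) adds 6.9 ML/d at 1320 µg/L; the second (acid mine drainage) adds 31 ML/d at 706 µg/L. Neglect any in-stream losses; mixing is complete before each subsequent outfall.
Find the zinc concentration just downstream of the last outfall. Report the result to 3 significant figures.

Outfall 1: combined Q = 371.9 ML/d; C = (365.0·7.500 + 6.900·1320)/371.9 = 31.85 µg/L.
Outfall 2: combined Q = 402.9 ML/d; C = (371.9·31.85 + 31.00·706.0)/402.9 = 83.72 µg/L.

83.7 µg/L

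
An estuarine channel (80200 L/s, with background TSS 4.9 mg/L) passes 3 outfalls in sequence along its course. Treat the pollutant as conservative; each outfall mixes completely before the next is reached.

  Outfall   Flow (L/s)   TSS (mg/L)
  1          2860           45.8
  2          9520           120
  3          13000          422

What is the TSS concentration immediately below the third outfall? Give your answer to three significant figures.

After outfall 1: Q = 80200 + 2860 = 83060 L/s; C = (80200·4.900 + 2860·45.80)/83060 = 6.308 mg/L.
After outfall 2: Q = 83060 + 9520 = 92580 L/s; C = (83060·6.308 + 9520·120.0)/92580 = 18.00 mg/L.
After outfall 3: Q = 92580 + 13000 = 105600 L/s; C = (92580·18.00 + 13000·422.0)/105600 = 67.74 mg/L.

67.7 mg/L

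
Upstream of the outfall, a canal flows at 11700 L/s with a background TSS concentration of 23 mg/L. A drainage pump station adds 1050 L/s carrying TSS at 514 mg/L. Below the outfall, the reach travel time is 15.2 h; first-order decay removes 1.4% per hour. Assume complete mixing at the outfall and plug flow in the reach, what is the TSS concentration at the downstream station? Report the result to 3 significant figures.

Conservation of mass: C = (11700·23.00 + 1050·514.0) / 12750 = 808800/12750 = 63.44 mg/L.
1.4%/h lost → k = −ln(1 − 0.014) = 0.01410 h⁻¹.
Applying C = C₀e^(−kt): 63.44 × 0.8071 = 51.20 mg/L.

51.2 mg/L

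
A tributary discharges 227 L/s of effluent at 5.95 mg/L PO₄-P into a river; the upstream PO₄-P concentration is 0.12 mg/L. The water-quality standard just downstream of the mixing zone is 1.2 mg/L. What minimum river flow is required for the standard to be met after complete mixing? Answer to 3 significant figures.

Set C_mix = 1.2: (Q·0.1200 + 227.0·5.950) / (Q + 227.0) = 1.2
→ Q = 227.0·(5.950 − 1.2)/(1.2 − 0.1200) = 998.4 L/s.

998 L/s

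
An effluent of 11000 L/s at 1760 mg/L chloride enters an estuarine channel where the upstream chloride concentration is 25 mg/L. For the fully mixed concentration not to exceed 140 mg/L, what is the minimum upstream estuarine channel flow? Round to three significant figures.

155000 L/s

Set C_mix = 140: (Q·25.00 + 11000·1760) / (Q + 11000) = 140
→ Q = 11000·(1760 − 140)/(140 − 25.00) = 155000 L/s.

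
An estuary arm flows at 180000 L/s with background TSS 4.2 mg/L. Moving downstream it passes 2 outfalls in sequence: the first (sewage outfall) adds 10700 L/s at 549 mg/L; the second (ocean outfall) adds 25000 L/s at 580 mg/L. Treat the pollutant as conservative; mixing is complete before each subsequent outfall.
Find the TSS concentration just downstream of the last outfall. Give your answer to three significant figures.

98.0 mg/L

Outfall 1: combined Q = 190700 L/s; C = (180000·4.200 + 10700·549.0)/190700 = 34.77 mg/L.
Outfall 2: combined Q = 215700 L/s; C = (190700·34.77 + 25000·580.0)/215700 = 97.96 mg/L.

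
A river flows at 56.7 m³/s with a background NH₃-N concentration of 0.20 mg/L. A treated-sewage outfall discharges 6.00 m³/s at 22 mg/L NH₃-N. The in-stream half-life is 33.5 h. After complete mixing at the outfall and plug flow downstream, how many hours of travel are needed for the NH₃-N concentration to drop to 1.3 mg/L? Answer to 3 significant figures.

After mixing, C = (56.70·0.2000 + 6.000·22.00) / 62.70 = 143.3/62.70 = 2.286 mg/L.
Half-life 33.5 h → k = ln 2 / 33.5 = 0.02069 h⁻¹ = 0.4966 d⁻¹.
2.286·exp(−k·t) = 1.3 → t = ln(2.286/1.3)/k = 98220 s = 27.28 h.

27.3 h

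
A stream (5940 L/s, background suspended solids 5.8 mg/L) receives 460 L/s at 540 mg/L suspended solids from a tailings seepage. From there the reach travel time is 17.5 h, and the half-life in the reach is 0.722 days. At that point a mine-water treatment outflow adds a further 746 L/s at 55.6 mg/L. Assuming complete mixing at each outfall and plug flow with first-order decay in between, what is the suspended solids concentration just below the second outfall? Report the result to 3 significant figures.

25.5 mg/L

Mass balance: C = (5940·5.800 + 460.0·540.0) / 6400 = 282900/6400 = 44.20 mg/L; combined flow 6400 L/s.
Half-life 0.722 d → k = ln 2 / 0.722 = 0.9600 d⁻¹.
After decay, C = 44.20 × e^(−kt) = 44.20 × 0.4966 = 21.95 mg/L.
Second outfall: C = (6400·21.95 + 746.0·55.60)/7146 = 25.46 mg/L.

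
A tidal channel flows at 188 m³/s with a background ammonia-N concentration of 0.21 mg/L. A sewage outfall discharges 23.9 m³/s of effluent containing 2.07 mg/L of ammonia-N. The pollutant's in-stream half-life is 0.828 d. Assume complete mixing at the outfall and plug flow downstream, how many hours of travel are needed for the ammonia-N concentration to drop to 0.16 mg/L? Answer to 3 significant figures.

Flow-weighted average: C = (188.0·0.2100 + 23.90·2.070) / 211.9 = 88.95/211.9 = 0.4198 mg/L.
Half-life 0.828 d → k = ln 2 / 0.828 = 0.8371 d⁻¹.
0.4198·exp(−k·t) = 0.16 → t = ln(0.4198/0.16)/k = 99550 s = 27.65 h.

27.7 h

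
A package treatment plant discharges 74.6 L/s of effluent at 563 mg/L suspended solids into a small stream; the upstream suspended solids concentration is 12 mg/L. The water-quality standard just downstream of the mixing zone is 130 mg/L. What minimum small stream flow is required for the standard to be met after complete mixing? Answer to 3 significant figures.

Set C_mix = 130: (Q·12.00 + 74.60·563.0) / (Q + 74.60) = 130
→ Q = 74.60·(563.0 − 130)/(130 − 12.00) = 273.7 L/s.

274 L/s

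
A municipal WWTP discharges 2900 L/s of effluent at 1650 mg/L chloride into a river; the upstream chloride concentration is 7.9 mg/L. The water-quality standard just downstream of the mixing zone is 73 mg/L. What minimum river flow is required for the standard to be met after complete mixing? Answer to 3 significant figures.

Set C_mix = 73: (Q·7.900 + 2900·1650) / (Q + 2900) = 73
→ Q = 2900·(1650 − 73)/(73 − 7.900) = 70250 L/s.

70300 L/s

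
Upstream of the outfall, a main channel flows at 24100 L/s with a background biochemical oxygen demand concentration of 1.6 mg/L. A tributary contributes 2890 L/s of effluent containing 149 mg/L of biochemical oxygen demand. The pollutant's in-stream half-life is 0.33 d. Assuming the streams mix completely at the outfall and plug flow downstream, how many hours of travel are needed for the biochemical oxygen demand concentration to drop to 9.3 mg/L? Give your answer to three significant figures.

Conservation of mass: C = (24100·1.600 + 2890·149.0) / 26990 = 469200/26990 = 17.38 mg/L.
Half-life 0.33 d → k = ln 2 / 0.33 = 2.100 d⁻¹.
17.38·exp(−k·t) = 9.3 → t = ln(17.38/9.3)/k = 25730 s = 7.147 h.

7.15 h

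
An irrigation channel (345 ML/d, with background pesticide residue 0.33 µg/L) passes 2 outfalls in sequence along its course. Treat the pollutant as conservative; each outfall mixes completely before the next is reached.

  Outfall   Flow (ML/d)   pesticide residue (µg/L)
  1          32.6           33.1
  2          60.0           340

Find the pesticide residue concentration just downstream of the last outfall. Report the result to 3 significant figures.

Below outfall 1: Q → 377.6 ML/d, C = (345.0·0.3300 + 32.60·33.10)/377.6 = 3.159 µg/L.
Below outfall 2: Q → 437.6 ML/d, C = (377.6·3.159 + 60.00·340.0)/437.6 = 49.34 µg/L.

49.3 µg/L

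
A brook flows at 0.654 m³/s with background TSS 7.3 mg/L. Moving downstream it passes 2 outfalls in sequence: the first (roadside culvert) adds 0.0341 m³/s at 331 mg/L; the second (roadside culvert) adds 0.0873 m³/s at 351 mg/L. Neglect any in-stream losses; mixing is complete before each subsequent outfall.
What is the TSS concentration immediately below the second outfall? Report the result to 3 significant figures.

60.2 mg/L

After outfall 1: Q = 0.6540 + 0.03410 = 0.6881 m³/s; C = (0.6540·7.300 + 0.03410·331.0)/0.6881 = 23.34 mg/L.
After outfall 2: Q = 0.6881 + 0.08730 = 0.7754 m³/s; C = (0.6881·23.34 + 0.08730·351.0)/0.7754 = 60.23 mg/L.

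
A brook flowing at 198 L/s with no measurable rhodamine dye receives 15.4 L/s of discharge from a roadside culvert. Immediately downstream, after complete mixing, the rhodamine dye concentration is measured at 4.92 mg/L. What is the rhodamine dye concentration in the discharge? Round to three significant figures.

Mass balance: 198.0·0 + 15.40·Cₑ = 213.4·4.920
→ Cₑ = (213.4·4.920 − 198.0·0) / 15.40 = 68.18 mg/L.

68.2 mg/L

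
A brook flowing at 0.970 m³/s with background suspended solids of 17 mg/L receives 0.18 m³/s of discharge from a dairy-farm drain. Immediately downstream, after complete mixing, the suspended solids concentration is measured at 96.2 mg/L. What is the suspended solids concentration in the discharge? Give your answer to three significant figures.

Mass balance: 0.9700·17.00 + 0.1800·Cₑ = 1.150·96.20
→ Cₑ = (1.150·96.20 − 0.9700·17.00) / 0.1800 = 523.0 mg/L.

523 mg/L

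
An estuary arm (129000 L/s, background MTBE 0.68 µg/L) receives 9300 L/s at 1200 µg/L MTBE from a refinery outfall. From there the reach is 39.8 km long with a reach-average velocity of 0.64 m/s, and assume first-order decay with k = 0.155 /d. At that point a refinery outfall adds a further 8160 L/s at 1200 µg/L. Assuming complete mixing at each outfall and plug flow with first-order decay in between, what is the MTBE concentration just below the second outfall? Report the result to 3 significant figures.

Mass balance: C = (129000·0.6800 + 9300·1200) / 138300 = 11250000/138300 = 81.33 µg/L; combined flow 138300 L/s.
Travel time t = 39.8·1000 / 0.64 = 62190 s = 17.27 h.
After decay, C = 81.33 × e^(−kt) = 81.33 × 0.8944 = 72.74 µg/L.
Second outfall: C = (138300·72.74 + 8160·1200)/146500 = 135.5 µg/L.

136 µg/L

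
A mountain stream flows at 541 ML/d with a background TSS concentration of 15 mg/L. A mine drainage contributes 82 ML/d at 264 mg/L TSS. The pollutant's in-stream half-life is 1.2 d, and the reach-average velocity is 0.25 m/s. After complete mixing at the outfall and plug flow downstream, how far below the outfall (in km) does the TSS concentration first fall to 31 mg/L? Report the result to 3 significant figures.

Flow-weighted average: C = (541.0·15.00 + 82.00·264.0) / 623.0 = 29760/623.0 = 47.77 mg/L.
Half-life 1.2 d → k = ln 2 / 1.2 = 0.5776 d⁻¹.
Set 47.77·exp(−k·t) = 31 → t = ln(47.77/31)/k = 64690 s = 17.97 h.
Distance = v·t = 0.25·64690 = 16170 m = 16.17 km.

16.2 km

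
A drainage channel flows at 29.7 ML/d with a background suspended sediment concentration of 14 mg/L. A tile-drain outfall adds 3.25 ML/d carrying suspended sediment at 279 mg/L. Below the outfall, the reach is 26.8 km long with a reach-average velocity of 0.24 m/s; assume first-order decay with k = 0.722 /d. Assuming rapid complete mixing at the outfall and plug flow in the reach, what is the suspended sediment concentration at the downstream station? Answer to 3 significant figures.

Flow-weighted average: C = (29.70·14.00 + 3.250·279.0) / 32.95 = 1323/32.95 = 40.14 mg/L.
Travel time t = 26.8·1000 / 0.24 = 111700 s = 31.02 h.
First-order decay: C = 40.14·exp(−k·t) = 40.14·0.3933 = 15.79 mg/L.

15.8 mg/L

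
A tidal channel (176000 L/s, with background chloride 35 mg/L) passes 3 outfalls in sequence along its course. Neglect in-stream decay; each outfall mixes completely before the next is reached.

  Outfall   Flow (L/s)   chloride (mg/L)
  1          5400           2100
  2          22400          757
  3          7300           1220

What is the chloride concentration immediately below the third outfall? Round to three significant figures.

After outfall 1: Q = 176000 + 5400 = 181400 L/s; C = (176000·35.00 + 5400·2100)/181400 = 96.47 mg/L.
After outfall 2: Q = 181400 + 22400 = 203800 L/s; C = (181400·96.47 + 22400·757.0)/203800 = 169.1 mg/L.
After outfall 3: Q = 203800 + 7300 = 211100 L/s; C = (203800·169.1 + 7300·1220)/211100 = 205.4 mg/L.

205 mg/L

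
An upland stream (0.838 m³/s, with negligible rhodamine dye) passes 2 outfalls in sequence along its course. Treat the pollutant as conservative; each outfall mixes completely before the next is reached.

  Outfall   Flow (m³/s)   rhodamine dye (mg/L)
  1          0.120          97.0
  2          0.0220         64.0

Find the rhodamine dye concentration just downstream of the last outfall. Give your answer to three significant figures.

Outfall 1: combined Q = 0.9580 m³/s; C = (0.8380·0 + 0.1200·97.00)/0.9580 = 12.15 mg/L.
Outfall 2: combined Q = 0.9800 m³/s; C = (0.9580·12.15 + 0.02200·64.00)/0.9800 = 13.31 mg/L.

13.3 mg/L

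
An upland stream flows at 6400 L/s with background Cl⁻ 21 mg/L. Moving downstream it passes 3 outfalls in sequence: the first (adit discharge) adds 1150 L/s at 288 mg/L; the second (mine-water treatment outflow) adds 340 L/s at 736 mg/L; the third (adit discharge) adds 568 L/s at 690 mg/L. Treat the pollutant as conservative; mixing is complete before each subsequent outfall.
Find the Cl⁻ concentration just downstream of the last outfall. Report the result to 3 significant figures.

After outfall 1: Q = 6400 + 1150 = 7550 L/s; C = (6400·21.00 + 1150·288.0)/7550 = 61.67 mg/L.
After outfall 2: Q = 7550 + 340.0 = 7890 L/s; C = (7550·61.67 + 340.0·736.0)/7890 = 90.73 mg/L.
After outfall 3: Q = 7890 + 568.0 = 8458 L/s; C = (7890·90.73 + 568.0·690.0)/8458 = 131.0 mg/L.

131 mg/L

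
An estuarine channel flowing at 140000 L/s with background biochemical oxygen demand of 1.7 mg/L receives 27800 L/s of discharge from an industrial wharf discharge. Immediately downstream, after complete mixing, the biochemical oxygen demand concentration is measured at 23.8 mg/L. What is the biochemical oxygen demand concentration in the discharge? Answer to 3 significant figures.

Mass balance: 140000·1.700 + 27800·Cₑ = 167800·23.80
→ Cₑ = (167800·23.80 − 140000·1.700) / 27800 = 135.1 mg/L.

135 mg/L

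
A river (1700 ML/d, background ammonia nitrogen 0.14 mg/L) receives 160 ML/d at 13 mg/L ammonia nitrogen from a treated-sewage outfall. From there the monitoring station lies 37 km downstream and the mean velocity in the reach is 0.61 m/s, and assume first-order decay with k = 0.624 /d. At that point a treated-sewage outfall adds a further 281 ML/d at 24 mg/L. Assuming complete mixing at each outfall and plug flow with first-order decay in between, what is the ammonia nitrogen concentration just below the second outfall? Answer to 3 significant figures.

3.85 mg/L

Mass balance: C = (1700·0.1400 + 160.0·13.00) / 1860 = 2318/1860 = 1.246 mg/L; combined flow 1860 ML/d.
Travel time t = 37·1000 / 0.61 = 60660 s = 16.85 h.
Applying C = C₀e^(−kt): 1.246 × 0.6453 = 0.8042 mg/L.
At the second outfall, C = (1860·0.8042 + 281.0·24.00) / (1860 + 281.0) = 3.849 mg/L.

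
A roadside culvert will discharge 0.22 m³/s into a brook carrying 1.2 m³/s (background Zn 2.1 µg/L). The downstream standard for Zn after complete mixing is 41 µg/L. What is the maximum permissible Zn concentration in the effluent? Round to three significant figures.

253 µg/L

At the limit, (Qr·Cr + Qe·Cₑ)/(Qr + Qe) = 41:
Cₑ = (1.420·41 − 1.200·2.100) / 0.2200 = 253.2 µg/L.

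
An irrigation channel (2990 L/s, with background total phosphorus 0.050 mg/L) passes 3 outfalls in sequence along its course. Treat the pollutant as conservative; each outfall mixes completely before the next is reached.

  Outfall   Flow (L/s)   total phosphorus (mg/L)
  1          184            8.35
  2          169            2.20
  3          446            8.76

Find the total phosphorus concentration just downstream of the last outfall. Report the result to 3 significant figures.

1.57 mg/L

Below outfall 1: Q → 3174 L/s, C = (2990·0.05000 + 184.0·8.350)/3174 = 0.5312 mg/L.
Below outfall 2: Q → 3343 L/s, C = (3174·0.5312 + 169.0·2.200)/3343 = 0.6155 mg/L.
Below outfall 3: Q → 3789 L/s, C = (3343·0.6155 + 446.0·8.760)/3789 = 1.574 mg/L.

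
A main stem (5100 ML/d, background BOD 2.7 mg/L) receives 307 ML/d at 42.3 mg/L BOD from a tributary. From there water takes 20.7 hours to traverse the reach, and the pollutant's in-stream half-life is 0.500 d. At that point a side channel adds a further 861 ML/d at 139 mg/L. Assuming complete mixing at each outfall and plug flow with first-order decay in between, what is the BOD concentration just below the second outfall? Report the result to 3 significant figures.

Mass balance: C = (5100·2.700 + 307.0·42.30) / 5407 = 26760/5407 = 4.948 mg/L; combined flow 5407 ML/d.
Half-life 0.500 d → k = ln 2 / 0.500 = 1.386 d⁻¹.
Decay over the reach: 4.948·exp(−kt) = 4.948·0.3025 = 1.497 mg/L.
At the second outfall, C = (5407·1.497 + 861.0·139.0) / (5407 + 861.0) = 20.38 mg/L.

20.4 mg/L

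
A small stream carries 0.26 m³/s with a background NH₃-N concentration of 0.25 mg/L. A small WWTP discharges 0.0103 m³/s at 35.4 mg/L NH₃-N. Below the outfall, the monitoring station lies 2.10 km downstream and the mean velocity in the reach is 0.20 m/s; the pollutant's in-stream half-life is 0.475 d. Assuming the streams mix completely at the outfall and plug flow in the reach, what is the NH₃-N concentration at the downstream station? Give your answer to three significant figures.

1.33 mg/L

Mass balance: C = (0.2600·0.2500 + 0.01030·35.40) / 0.2703 = 0.4296/0.2703 = 1.589 mg/L.
Travel time t = 2.10·1000 / 0.20 = 10500 s = 2.917 h.
Half-life 0.475 d → k = ln 2 / 0.475 = 1.459 d⁻¹.
Applying C = C₀e^(−kt): 1.589 × 0.8375 = 1.331 mg/L.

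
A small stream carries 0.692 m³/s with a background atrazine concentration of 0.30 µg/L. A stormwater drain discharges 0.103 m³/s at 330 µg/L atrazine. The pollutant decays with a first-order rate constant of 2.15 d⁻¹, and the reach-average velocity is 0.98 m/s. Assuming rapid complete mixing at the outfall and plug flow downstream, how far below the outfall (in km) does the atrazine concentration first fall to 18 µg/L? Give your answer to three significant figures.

Conservation of mass: C = (0.6920·0.3000 + 0.1030·330.0) / 0.7950 = 34.20/0.7950 = 43.02 µg/L.
Set 43.02·exp(−k·t) = 18 → t = ln(43.02/18)/k = 35010 s = 9.725 h.
Distance = v·t = 0.98·35010 = 34310 m = 34.31 km.

34.3 km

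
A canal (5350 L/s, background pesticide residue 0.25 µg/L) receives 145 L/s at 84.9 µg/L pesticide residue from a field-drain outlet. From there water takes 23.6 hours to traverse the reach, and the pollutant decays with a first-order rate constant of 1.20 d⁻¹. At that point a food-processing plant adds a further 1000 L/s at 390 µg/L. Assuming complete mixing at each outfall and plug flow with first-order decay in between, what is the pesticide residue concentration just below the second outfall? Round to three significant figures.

60.7 µg/L

Mass balance: C = (5350·0.2500 + 145.0·84.90) / 5495 = 13650/5495 = 2.484 µg/L; combined flow 5495 L/s.
Applying C = C₀e^(−kt): 2.484 × 0.3073 = 0.7632 µg/L.
At the second outfall, C = (5495·0.7632 + 1000·390.0) / (5495 + 1000) = 60.69 µg/L.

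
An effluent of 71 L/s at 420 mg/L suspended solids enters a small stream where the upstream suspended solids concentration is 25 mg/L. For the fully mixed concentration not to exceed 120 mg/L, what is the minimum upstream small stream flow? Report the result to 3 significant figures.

Set C_mix = 120: (Q·25.00 + 71.00·420.0) / (Q + 71.00) = 120
→ Q = 71.00·(420.0 − 120)/(120 − 25.00) = 224.2 L/s.

224 L/s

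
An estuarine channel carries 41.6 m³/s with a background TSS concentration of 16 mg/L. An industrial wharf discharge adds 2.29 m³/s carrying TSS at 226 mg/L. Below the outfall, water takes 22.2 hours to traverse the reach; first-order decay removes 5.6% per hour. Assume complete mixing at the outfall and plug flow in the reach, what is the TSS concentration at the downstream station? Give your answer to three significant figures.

Flow-weighted average: C = (41.60·16.00 + 2.290·226.0) / 43.89 = 1183/43.89 = 26.96 mg/L.
5.6%/h lost → k = −ln(1 − 0.056) = 0.05763 h⁻¹.
After decay, C = 26.96 × e^(−kt) = 26.96 × 0.2782 = 7.500 mg/L.

7.50 mg/L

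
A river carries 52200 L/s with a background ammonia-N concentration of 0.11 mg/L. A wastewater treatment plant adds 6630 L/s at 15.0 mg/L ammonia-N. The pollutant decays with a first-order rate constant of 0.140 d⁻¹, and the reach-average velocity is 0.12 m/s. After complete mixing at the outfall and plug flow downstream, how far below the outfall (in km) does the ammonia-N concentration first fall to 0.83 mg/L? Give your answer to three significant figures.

56.8 km

After mixing, C = (52200·0.1100 + 6630·15.00) / 58830 = 105200/58830 = 1.788 mg/L.
Set 1.788·exp(−k·t) = 0.83 → t = ln(1.788/0.83)/k = 473600 s = 131.6 h.
Distance = v·t = 0.12·473600 = 56840 m = 56.84 km.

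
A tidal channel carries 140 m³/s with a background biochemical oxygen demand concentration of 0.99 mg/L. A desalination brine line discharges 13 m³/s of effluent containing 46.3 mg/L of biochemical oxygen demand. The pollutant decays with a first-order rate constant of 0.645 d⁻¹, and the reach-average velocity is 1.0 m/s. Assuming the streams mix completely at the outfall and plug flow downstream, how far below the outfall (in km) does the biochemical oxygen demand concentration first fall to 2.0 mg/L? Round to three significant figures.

118 km

After mixing, C = (140.0·0.9900 + 13.00·46.30) / 153.0 = 740.5/153.0 = 4.840 mg/L.
Set 4.840·exp(−k·t) = 2.0 → t = ln(4.840/2.0)/k = 118400 s = 32.88 h.
Distance = v·t = 1.0·118400 = 118400 m = 118.4 km.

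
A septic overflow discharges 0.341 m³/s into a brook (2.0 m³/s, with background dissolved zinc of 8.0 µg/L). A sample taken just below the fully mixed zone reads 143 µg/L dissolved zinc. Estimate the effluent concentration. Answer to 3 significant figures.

935 µg/L

Mass balance: 2.000·8.000 + 0.3410·Cₑ = 2.341·143.0
→ Cₑ = (2.341·143.0 − 2.000·8.000) / 0.3410 = 934.8 µg/L.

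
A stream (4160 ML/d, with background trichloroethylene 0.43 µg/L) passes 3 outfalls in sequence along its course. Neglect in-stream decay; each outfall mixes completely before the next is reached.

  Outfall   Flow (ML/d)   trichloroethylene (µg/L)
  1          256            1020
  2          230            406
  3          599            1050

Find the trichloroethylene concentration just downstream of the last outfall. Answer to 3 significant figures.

188 µg/L

Outfall 1: combined Q = 4416 ML/d; C = (4160·0.4300 + 256.0·1020)/4416 = 59.54 µg/L.
Outfall 2: combined Q = 4646 ML/d; C = (4416·59.54 + 230.0·406.0)/4646 = 76.69 µg/L.
Outfall 3: combined Q = 5245 ML/d; C = (4646·76.69 + 599.0·1050)/5245 = 187.8 µg/L.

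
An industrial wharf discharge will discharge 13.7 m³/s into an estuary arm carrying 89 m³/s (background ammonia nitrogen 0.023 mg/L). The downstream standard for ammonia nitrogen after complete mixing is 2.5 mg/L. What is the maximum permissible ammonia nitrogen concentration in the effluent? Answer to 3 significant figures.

At the limit, (Qr·Cr + Qe·Cₑ)/(Qr + Qe) = 2.5:
Cₑ = (102.7·2.5 − 89.00·0.02300) / 13.70 = 18.59 mg/L.

18.6 mg/L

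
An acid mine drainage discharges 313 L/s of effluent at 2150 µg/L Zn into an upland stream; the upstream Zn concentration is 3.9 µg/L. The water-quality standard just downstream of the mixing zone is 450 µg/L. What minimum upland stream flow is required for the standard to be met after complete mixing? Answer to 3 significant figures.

Set C_mix = 450: (Q·3.900 + 313.0·2150) / (Q + 313.0) = 450
→ Q = 313.0·(2150 − 450)/(450 − 3.900) = 1193 L/s.

1190 L/s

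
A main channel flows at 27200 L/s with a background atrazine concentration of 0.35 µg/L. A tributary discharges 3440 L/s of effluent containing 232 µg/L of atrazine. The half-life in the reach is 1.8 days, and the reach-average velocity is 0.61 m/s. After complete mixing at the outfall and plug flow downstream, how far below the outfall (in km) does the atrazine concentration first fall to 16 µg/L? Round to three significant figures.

Mass balance: C = (27200·0.3500 + 3440·232.0) / 30640 = 807600/30640 = 26.36 µg/L.
Half-life 1.8 d → k = ln 2 / 1.8 = 0.3851 d⁻¹.
Set 26.36·exp(−k·t) = 16 → t = ln(26.36/16)/k = 112000 s = 31.11 h.
Distance = v·t = 0.61·112000 = 68320 m = 68.32 km.

68.3 km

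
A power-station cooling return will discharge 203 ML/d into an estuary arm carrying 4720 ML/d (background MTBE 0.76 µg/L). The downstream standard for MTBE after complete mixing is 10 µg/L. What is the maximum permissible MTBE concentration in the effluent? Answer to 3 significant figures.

At the limit, (Qr·Cr + Qe·Cₑ)/(Qr + Qe) = 10:
Cₑ = (4923·10 − 4720·0.7600) / 203.0 = 224.8 µg/L.

225 µg/L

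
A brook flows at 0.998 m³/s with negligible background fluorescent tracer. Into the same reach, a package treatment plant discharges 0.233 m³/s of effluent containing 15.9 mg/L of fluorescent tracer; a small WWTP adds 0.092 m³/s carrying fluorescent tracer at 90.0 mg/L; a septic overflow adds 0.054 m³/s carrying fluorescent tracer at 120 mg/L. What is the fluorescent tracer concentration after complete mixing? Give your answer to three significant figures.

Flow-weighted average: C = (0.9980·0 + 0.2330·15.90 + 0.09200·90.00 + 0.05400·120.0) / 1.377 = 18.46/1.377 = 13.41 mg/L.

13.4 mg/L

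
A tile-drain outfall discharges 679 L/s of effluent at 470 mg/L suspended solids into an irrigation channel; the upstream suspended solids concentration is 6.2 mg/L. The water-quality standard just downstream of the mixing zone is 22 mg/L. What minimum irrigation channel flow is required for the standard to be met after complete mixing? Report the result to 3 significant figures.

Set C_mix = 22: (Q·6.200 + 679.0·470.0) / (Q + 679.0) = 22
→ Q = 679.0·(470.0 − 22)/(22 − 6.200) = 19250 L/s.

19300 L/s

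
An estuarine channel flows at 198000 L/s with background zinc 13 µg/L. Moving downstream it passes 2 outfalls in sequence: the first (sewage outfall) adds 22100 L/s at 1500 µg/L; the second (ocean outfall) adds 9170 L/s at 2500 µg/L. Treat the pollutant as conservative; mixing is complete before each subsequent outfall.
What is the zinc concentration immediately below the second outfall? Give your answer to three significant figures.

256 µg/L

Below outfall 1: Q → 220100 L/s, C = (198000·13.00 + 22100·1500)/220100 = 162.3 µg/L.
Below outfall 2: Q → 229300 L/s, C = (220100·162.3 + 9170·2500)/229300 = 255.8 µg/L.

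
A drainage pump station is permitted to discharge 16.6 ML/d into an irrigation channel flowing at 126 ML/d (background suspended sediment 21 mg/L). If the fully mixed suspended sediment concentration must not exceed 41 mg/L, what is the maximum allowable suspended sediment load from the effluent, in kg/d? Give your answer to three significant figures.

Mass balance at the limit: 126.0·21.00 + 16.60·Cₑ = 142.6·41 → Cₑ = 192.8 mg/L.
16.60 ML/d = 0.1921 m³/s. Load = 0.1921 m³/s × 192.8 g/m³ × 86 400 s/d = 3201 kg/d.

3200 kg/d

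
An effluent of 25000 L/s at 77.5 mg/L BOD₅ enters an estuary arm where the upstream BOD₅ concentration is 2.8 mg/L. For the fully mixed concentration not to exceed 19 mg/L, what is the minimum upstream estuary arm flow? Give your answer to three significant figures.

Set C_mix = 19: (Q·2.800 + 25000·77.50) / (Q + 25000) = 19
→ Q = 25000·(77.50 − 19)/(19 − 2.800) = 90280 L/s.

90300 L/s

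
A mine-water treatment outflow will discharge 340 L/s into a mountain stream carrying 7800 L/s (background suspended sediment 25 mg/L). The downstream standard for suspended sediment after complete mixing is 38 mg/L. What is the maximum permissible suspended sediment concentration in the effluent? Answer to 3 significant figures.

At the limit, (Qr·Cr + Qe·Cₑ)/(Qr + Qe) = 38:
Cₑ = (8140·38 − 7800·25.00) / 340.0 = 336.2 mg/L.

336 mg/L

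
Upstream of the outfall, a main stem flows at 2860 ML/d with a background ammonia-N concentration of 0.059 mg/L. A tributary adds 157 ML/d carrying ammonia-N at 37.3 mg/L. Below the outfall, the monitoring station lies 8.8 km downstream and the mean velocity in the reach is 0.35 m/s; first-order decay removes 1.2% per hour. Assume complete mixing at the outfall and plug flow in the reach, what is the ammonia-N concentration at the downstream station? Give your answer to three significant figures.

1.84 mg/L

Mixed concentration C = ΣQC/ΣQ = (2860·0.05900 + 157.0·37.30) / 3017 = 6025/3017 = 1.997 mg/L.
Travel time t = 8.8·1000 / 0.35 = 25140 s = 6.984 h.
1.2%/h lost → k = −ln(1 − 0.012) = 0.01207 h⁻¹.
Decay over the reach: 1.997·exp(−kt) = 1.997·0.9191 = 1.835 mg/L.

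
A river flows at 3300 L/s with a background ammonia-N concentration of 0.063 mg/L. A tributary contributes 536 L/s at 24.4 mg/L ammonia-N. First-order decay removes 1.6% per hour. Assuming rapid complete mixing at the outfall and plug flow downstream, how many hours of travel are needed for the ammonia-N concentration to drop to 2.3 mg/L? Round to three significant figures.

Mass balance: C = (3300·0.06300 + 536.0·24.40) / 3836 = 13290/3836 = 3.464 mg/L.
1.6%/h lost → k = −ln(1 − 0.016) = 0.01613 h⁻¹.
3.464·exp(−k·t) = 2.3 → t = ln(3.464/2.3)/k = 91370 s = 25.38 h.

25.4 h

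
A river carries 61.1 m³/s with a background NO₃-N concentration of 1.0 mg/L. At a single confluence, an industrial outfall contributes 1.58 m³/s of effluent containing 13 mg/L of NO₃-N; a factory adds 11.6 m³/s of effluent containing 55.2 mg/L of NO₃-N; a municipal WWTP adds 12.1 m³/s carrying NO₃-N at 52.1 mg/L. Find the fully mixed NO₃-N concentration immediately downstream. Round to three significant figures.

15.7 mg/L

Mass balance: C = (61.10·1.000 + 1.580·13.00 + 11.60·55.20 + 12.10·52.10) / 86.38 = 1352/86.38 = 15.66 mg/L.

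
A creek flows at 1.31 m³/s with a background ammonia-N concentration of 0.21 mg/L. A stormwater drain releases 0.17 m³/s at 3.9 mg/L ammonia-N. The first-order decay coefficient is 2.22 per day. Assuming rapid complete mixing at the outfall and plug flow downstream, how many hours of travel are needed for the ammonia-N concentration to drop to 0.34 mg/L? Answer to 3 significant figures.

Flow-weighted average: C = (1.310·0.2100 + 0.1700·3.900) / 1.480 = 0.9381/1.480 = 0.6339 mg/L.
0.6339·exp(−k·t) = 0.34 → t = ln(0.6339/0.34)/k = 24240 s = 6.734 h.

6.73 h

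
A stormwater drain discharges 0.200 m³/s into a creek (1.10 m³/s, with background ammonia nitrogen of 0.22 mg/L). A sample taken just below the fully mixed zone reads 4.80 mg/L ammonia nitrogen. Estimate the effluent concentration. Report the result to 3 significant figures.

Mass balance: 1.100·0.2200 + 0.2000·Cₑ = 1.300·4.800
→ Cₑ = (1.300·4.800 − 1.100·0.2200) / 0.2000 = 29.99 mg/L.

30.0 mg/L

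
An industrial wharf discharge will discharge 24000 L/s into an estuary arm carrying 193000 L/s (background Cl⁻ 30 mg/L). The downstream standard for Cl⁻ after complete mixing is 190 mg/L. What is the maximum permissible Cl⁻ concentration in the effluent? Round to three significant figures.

At the limit, (Qr·Cr + Qe·Cₑ)/(Qr + Qe) = 190:
Cₑ = (217000·190 − 193000·30.00) / 24000 = 1477 mg/L.

1480 mg/L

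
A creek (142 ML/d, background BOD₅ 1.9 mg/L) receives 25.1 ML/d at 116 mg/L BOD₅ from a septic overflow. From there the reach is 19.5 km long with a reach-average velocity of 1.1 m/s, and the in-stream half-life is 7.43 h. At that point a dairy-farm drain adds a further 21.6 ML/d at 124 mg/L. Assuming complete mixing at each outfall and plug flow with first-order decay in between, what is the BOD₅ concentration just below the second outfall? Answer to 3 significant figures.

24.8 mg/L

Flow-weighted average: C = (142.0·1.900 + 25.10·116.0) / 167.1 = 3181/167.1 = 19.04 mg/L; combined flow 167.1 ML/d.
Travel time t = 19.5·1000 / 1.1 = 17730 s = 4.924 h.
Half-life 7.43 h → k = ln 2 / 7.43 = 0.09329 h⁻¹ = 2.239 d⁻¹.
First-order decay: C = 19.04·exp(−k·t) = 19.04·0.6317 = 12.03 mg/L.
At the second outfall, C = (167.1·12.03 + 21.60·124.0) / (167.1 + 21.60) = 24.84 mg/L.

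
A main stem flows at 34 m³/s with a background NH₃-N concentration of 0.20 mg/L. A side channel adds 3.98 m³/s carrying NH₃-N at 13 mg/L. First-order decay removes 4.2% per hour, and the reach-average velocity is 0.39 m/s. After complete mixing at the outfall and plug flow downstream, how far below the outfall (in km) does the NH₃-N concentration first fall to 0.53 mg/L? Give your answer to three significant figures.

Mass balance: C = (34.00·0.2000 + 3.980·13.00) / 37.98 = 58.54/37.98 = 1.541 mg/L.
4.2%/h lost → k = −ln(1 − 0.042) = 0.04291 h⁻¹.
Set 1.541·exp(−k·t) = 0.53 → t = ln(1.541/0.53)/k = 89570 s = 24.88 h.
Distance = v·t = 0.39·89570 = 34930 m = 34.93 km.

34.9 km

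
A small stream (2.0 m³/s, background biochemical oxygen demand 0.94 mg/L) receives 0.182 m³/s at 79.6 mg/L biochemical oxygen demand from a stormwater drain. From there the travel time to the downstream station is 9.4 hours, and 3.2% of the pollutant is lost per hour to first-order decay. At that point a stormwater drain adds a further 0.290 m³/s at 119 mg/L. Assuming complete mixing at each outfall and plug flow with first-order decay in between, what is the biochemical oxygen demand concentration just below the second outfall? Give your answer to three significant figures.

18.8 mg/L

Flow-weighted average: C = (2.000·0.9400 + 0.1820·79.60) / 2.182 = 16.37/2.182 = 7.501 mg/L; combined flow 2.182 m³/s.
3.2%/h lost → k = −ln(1 − 0.032) = 0.03252 h⁻¹.
Decay over the reach: 7.501·exp(−kt) = 7.501·0.7366 = 5.525 mg/L.
Second outfall: C = (2.182·5.525 + 0.2900·119.0)/2.472 = 18.84 mg/L.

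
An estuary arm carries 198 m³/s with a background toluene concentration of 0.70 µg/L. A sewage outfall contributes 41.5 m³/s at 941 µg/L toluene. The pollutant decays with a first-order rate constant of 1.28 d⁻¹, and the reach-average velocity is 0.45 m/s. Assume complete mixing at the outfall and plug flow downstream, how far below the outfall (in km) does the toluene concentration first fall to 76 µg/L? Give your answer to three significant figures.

23.3 km

Mass balance: C = (198.0·0.7000 + 41.50·941.0) / 239.5 = 39190/239.5 = 163.6 µg/L.
Set 163.6·exp(−k·t) = 76 → t = ln(163.6/76)/k = 51770 s = 14.38 h.
Distance = v·t = 0.45·51770 = 23290 m = 23.29 km.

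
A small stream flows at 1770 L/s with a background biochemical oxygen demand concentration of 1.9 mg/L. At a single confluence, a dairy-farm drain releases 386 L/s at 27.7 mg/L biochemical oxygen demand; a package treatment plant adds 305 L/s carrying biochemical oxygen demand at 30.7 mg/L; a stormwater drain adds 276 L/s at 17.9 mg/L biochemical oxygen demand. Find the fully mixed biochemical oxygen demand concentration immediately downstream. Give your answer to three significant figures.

Flow-weighted average: C = (1770·1.900 + 386.0·27.70 + 305.0·30.70 + 276.0·17.90) / 2737 = 28360/2737 = 10.36 mg/L.

10.4 mg/L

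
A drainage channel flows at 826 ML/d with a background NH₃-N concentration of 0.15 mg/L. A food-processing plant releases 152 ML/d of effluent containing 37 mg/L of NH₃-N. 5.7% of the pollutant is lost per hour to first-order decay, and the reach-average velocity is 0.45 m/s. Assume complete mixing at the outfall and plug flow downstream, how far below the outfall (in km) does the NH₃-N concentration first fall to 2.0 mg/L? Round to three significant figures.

29.8 km

After mixing, C = (826.0·0.1500 + 152.0·37.00) / 978.0 = 5748/978.0 = 5.877 mg/L.
5.7%/h lost → k = −ln(1 − 0.057) = 0.05869 h⁻¹.
Set 5.877·exp(−k·t) = 2.0 → t = ln(5.877/2.0)/k = 66120 s = 18.37 h.
Distance = v·t = 0.45·66120 = 29750 m = 29.75 km.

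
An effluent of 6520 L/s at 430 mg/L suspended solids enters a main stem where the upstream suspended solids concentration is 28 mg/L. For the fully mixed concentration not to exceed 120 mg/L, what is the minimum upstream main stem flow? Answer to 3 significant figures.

22000 L/s

Set C_mix = 120: (Q·28.00 + 6520·430.0) / (Q + 6520) = 120
→ Q = 6520·(430.0 − 120)/(120 − 28.00) = 21970 L/s.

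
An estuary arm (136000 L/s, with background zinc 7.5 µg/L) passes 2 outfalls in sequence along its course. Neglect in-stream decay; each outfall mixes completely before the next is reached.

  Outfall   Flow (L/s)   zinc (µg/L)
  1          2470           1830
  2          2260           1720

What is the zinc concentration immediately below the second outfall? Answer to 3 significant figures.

67.0 µg/L

After outfall 1: Q = 136000 + 2470 = 138500 L/s; C = (136000·7.500 + 2470·1830)/138500 = 40.01 µg/L.
After outfall 2: Q = 138500 + 2260 = 140700 L/s; C = (138500·40.01 + 2260·1720)/140700 = 66.99 µg/L.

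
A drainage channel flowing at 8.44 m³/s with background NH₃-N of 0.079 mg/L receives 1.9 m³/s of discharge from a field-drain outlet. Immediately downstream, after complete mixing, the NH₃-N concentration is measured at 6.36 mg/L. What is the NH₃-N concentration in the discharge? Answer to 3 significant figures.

34.3 mg/L

Mass balance: 8.440·0.07900 + 1.900·Cₑ = 10.34·6.360
→ Cₑ = (10.34·6.360 − 8.440·0.07900) / 1.900 = 34.26 mg/L.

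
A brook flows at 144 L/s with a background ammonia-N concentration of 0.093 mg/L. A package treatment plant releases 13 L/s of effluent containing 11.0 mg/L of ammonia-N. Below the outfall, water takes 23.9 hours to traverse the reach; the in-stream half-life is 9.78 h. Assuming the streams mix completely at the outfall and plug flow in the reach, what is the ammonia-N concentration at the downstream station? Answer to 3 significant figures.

Flow-weighted average: C = (144.0·0.09300 + 13.00·11.00) / 157.0 = 156.4/157.0 = 0.9961 mg/L.
Half-life 9.78 h → k = ln 2 / 9.78 = 0.07087 h⁻¹ = 1.701 d⁻¹.
Applying C = C₀e^(−kt): 0.9961 × 0.1838 = 0.1831 mg/L.

0.183 mg/L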